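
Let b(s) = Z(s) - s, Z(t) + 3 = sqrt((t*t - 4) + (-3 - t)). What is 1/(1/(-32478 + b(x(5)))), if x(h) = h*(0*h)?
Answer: -32481 + I*sqrt(7) ≈ -32481.0 + 2.6458*I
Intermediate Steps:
x(h) = 0 (x(h) = h*0 = 0)
Z(t) = -3 + sqrt(-7 + t**2 - t) (Z(t) = -3 + sqrt((t*t - 4) + (-3 - t)) = -3 + sqrt((t**2 - 4) + (-3 - t)) = -3 + sqrt((-4 + t**2) + (-3 - t)) = -3 + sqrt(-7 + t**2 - t))
b(s) = -3 + sqrt(-7 + s**2 - s) - s (b(s) = (-3 + sqrt(-7 + s**2 - s)) - s = -3 + sqrt(-7 + s**2 - s) - s)
1/(1/(-32478 + b(x(5)))) = 1/(1/(-32478 + (-3 + sqrt(-7 + 0**2 - 1*0) - 1*0))) = 1/(1/(-32478 + (-3 + sqrt(-7 + 0 + 0) + 0))) = 1/(1/(-32478 + (-3 + sqrt(-7) + 0))) = 1/(1/(-32478 + (-3 + I*sqrt(7) + 0))) = 1/(1/(-32478 + (-3 + I*sqrt(7)))) = 1/(1/(-32481 + I*sqrt(7))) = -32481 + I*sqrt(7)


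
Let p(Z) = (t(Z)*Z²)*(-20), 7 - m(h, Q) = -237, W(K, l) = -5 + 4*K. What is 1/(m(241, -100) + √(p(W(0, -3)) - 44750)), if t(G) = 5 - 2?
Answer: 122/52893 - 25*I*√74/105786 ≈ 0.0023065 - 0.002033*I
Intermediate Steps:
t(G) = 3
m(h, Q) = 244 (m(h, Q) = 7 - 1*(-237) = 7 + 237 = 244)
p(Z) = -60*Z² (p(Z) = (3*Z²)*(-20) = -60*Z²)
1/(m(241, -100) + √(p(W(0, -3)) - 44750)) = 1/(244 + √(-60*(-5 + 4*0)² - 44750)) = 1/(244 + √(-60*(-5 + 0)² - 44750)) = 1/(244 + √(-60*(-5)² - 44750)) = 1/(244 + √(-60*25 - 44750)) = 1/(244 + √(-1500 - 44750)) = 1/(244 + √(-46250)) = 1/(244 + 25*I*√74)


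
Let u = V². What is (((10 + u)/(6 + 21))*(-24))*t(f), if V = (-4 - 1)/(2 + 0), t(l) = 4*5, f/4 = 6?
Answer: -2600/9 ≈ -288.89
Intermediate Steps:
f = 24 (f = 4*6 = 24)
t(l) = 20
V = -5/2 ≈ -2.5000
u = 25/4 (u = (-5/2)² = 25/4 ≈ 6.2500)
(((10 + u)/(6 + 21))*(-24))*t(f) = (((10 + 25/4)/(6 + 21))*(-24))*20 = (((65/4)/27)*(-24))*20 = (((65/4)*(1/27))*(-24))*20 = ((65/108)*(-24))*20 = -130/9*20 = -2600/9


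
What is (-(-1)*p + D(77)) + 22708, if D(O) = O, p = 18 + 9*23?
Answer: 23010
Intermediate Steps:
p = 225 (p = 18 + 207 = 225)
(-(-1)*p + D(77)) + 22708 = (-(-1)*225 + 77) + 22708 = (-1*(-225) + 77) + 22708 = (225 + 77) + 22708 = 302 + 22708 = 23010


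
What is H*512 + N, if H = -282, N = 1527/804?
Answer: -38694403/268 ≈ -1.4438e+5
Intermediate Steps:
N = 509/268 (N = 1527*(1/804) = 509/268 ≈ 1.8993)
H*512 + N = -282*512 + 509/268 = -144384 + 509/268 = -38694403/268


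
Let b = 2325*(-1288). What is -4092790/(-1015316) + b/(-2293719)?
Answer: 2071362579935/388141600034 ≈ 5.3366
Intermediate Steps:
b = -2994600
-4092790/(-1015316) + b/(-2293719) = -4092790/(-1015316) - 2994600/(-2293719) = -4092790*(-1/1015316) - 2994600*(-1/2293719) = 2046395/507658 + 998200/764573 = 2071362579935/388141600034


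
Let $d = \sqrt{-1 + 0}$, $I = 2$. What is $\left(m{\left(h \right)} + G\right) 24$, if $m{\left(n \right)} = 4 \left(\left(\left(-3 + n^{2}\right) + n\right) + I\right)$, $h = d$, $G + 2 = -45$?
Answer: $-1320 + 96 i \approx -1320.0 + 96.0 i$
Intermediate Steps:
$G = -47$ ($G = -2 - 45 = -47$)
$d = i$ ($d = \sqrt{-1} = i \approx 1.0 i$)
$h = i \approx 1.0 i$
$m{\left(n \right)} = -4 + 4 n + 4 n^{2}$ ($m{\left(n \right)} = 4 \left(\left(\left(-3 + n^{2}\right) + n\right) + 2\right) = 4 \left(\left(-3 + n + n^{2}\right) + 2\right) = 4 \left(-1 + n + n^{2}\right) = -4 + 4 n + 4 n^{2}$)
$\left(m{\left(h \right)} + G\right) 24 = \left(\left(-4 + 4 i + 4 i^{2}\right) - 47\right) 24 = \left(\left(-4 + 4 i + 4 \left(-1\right)\right) - 47\right) 24 = \left(\left(-4 + 4 i - 4\right) - 47\right) 24 = \left(\left(-8 + 4 i\right) - 47\right) 24 = \left(-55 + 4 i\right) 24 = -1320 + 96 i$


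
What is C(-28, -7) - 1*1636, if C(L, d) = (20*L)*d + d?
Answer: 2277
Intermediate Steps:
C(L, d) = d + 20*L*d (C(L, d) = 20*L*d + d = d + 20*L*d)
C(-28, -7) - 1*1636 = -7*(1 + 20*(-28)) - 1*1636 = -7*(1 - 560) - 1636 = -7*(-559) - 1636 = 3913 - 1636 = 2277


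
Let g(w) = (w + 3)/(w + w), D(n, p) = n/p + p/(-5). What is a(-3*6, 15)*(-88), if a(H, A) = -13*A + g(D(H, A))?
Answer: 120032/7 ≈ 17147.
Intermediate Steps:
D(n, p) = -p/5 + n/p (D(n, p) = n/p + p*(-⅕) = n/p - p/5 = -p/5 + n/p)
g(w) = (3 + w)/(2*w) (g(w) = (3 + w)/((2*w)) = (3 + w)*(1/(2*w)) = (3 + w)/(2*w))
a(H, A) = -13*A + (3 - A/5 + H/A)/(2*(-A/5 + H/A)) (a(H, A) = -13*A + (3 + (-A/5 + H/A))/(2*(-A/5 + H/A)) = -13*A + (3 - A/5 + H/A)/(2*(-A/5 + H/A)))
a(-3*6, 15)*(-88) = ((-(-15)*6 - 1*15*(15 - 1*15) - 26*15*(15² - (-15)*6))/(2*(15² - (-15)*6)))*(-88) = ((-5*(-18) - 1*15*(15 - 15) - 26*15*(225 - 5*(-18)))/(2*(225 - 5*(-18))))*(-88) = ((90 - 1*15*0 - 26*15*(225 + 90))/(2*(225 + 90)))*(-88) = ((½)*(90 + 0 - 26*15*315)/315)*(-88) = ((½)*(1/315)*(90 + 0 - 122850))*(-88) = ((½)*(1/315)*(-122760))*(-88) = -1364/7*(-88) = 120032/7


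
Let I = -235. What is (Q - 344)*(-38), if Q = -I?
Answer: 4142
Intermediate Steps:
Q = 235 (Q = -1*(-235) = 235)
(Q - 344)*(-38) = (235 - 344)*(-38) = -109*(-38) = 4142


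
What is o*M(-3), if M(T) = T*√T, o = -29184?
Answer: 87552*I*√3 ≈ 1.5164e+5*I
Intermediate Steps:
M(T) = T^(3/2)
o*M(-3) = -(-87552)*I*√3 = 87552*I*√3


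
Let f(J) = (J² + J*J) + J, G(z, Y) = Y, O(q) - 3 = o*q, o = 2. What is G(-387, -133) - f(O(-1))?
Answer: -136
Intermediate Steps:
O(q) = 3 + 2*q
f(J) = J + 2*J² (f(J) = (J² + J²) + J = 2*J² + J = J + 2*J²)
G(-387, -133) - f(O(-1)) = -133 - (3 + 2*(-1))*(1 + 2*(3 + 2*(-1))) = -133 - (3 - 2)*(1 + 2*(3 - 2)) = -133 - (1 + 2*1) = -133 - (1 + 2) = -133 - 3 = -136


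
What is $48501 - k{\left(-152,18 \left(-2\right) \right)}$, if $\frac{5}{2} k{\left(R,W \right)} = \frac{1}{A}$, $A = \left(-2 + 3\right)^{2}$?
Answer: $\frac{242503}{5} \approx 48501.0$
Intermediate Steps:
$A = 1$ ($A = 1^{2} = 1$)
$k{\left(R,W \right)} = \frac{2}{5}$ ($k{\left(R,W \right)} = \frac{2}{5 \cdot 1} = \frac{2}{5} \cdot 1 = \frac{2}{5}$)
$48501 - k{\left(-152,18 \left(-2\right) \right)} = 48501 - \frac{2}{5} = \frac{242503}{5}$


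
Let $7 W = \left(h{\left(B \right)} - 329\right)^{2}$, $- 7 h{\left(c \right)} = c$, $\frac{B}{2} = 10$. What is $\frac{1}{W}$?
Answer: $\frac{343}{5396329} \approx 6.3562 \cdot 10^{-5}$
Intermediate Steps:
$B = 20$ ($B = 2 \cdot 10 = 20$)
$h{\left(c \right)} = - \frac{c}{7}$
$W = \frac{5396329}{343}$ ($W = \frac{\left(\left(- \frac{1}{7}\right) 20 - 329\right)^{2}}{7} = \frac{\left(- \frac{20}{7} - 329\right)^{2}}{7} = \frac{\left(- \frac{2323}{7}\right)^{2}}{7} = \frac{1}{7} \cdot \frac{5396329}{49} = \frac{5396329}{343} \approx 15733.0$)
$\frac{1}{W} = \frac{1}{\frac{5396329}{343}} = \frac{343}{5396329}$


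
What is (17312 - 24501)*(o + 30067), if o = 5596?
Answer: -256381307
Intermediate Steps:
(17312 - 24501)*(o + 30067) = (17312 - 24501)*(5596 + 30067) = -7189*35663 = -256381307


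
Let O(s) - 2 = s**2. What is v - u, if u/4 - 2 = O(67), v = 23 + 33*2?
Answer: -17883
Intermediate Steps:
O(s) = 2 + s**2
v = 89 (v = 23 + 66 = 89)
u = 17972 (u = 8 + 4*(2 + 67**2) = 8 + 4*(2 + 4489) = 8 + 4*4491 = 8 + 17964 = 17972)
v - u = 89 - 1*17972 = 89 - 17972 = -17883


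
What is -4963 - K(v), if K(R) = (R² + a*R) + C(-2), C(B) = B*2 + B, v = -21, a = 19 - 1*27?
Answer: -5566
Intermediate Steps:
a = -8 (a = 19 - 27 = -8)
C(B) = 3*B (C(B) = 2*B + B = 3*B)
K(R) = -6 + R² - 8*R (K(R) = (R² - 8*R) + 3*(-2) = (R² - 8*R) - 6 = -6 + R² - 8*R)
-4963 - K(v) = -4963 - (-6 + (-21)² - 8*(-21)) = -4963 - (-6 + 441 + 168) = -4963 - 1*603 = -4963 - 603 = -5566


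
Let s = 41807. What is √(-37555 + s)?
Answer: 2*√1063 ≈ 65.207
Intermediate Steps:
√(-37555 + s) = √(-37555 + 41807) = √4252 = 2*√1063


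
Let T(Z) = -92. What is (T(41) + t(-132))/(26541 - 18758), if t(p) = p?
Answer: -224/7783 ≈ -0.028781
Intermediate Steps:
(T(41) + t(-132))/(26541 - 18758) = (-92 - 132)/(26541 - 18758) = -224/7783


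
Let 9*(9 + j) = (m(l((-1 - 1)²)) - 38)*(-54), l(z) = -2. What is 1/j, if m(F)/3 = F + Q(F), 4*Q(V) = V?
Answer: 1/264 ≈ 0.0037879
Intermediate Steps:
Q(V) = V/4
m(F) = 15*F/4 (m(F) = 3*(F + F/4) = 3*(5*F/4) = 15*F/4)
j = 264 (j = -9 + (((15/4)*(-2) - 38)*(-54))/9 = -9 + ((-15/2 - 38)*(-54))/9 = -9 + (-91/2*(-54))/9 = -9 + (⅑)*2457 = -9 + 273 = 264)
1/j = 1/264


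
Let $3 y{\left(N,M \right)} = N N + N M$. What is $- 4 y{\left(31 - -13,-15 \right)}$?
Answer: $- \frac{5104}{3} \approx -1701.3$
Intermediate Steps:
$y{\left(N,M \right)} = \frac{N^{2}}{3} + \frac{M N}{3}$ ($y{\left(N,M \right)} = \frac{N N + N M}{3} = \frac{N^{2} + M N}{3} = \frac{N^{2}}{3} + \frac{M N}{3}$)
$- 4 y{\left(31 - -13,-15 \right)} = - 4 \frac{\left(31 - -13\right) \left(-15 + \left(31 - -13\right)\right)}{3} = - 4 \frac{\left(31 + 13\right) \left(-15 + \left(31 + 13\right)\right)}{3} = - 4 \cdot \frac{1}{3} \cdot 44 \left(-15 + 44\right) = - 4 \cdot \frac{1}{3} \cdot 44 \cdot 29 = \left(-4\right) \frac{1276}{3} = - \frac{5104}{3}$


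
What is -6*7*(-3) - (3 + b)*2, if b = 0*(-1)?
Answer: 120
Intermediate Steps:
b = 0
-6*7*(-3) - (3 + b)*2 = -6*7*(-3) - (3 + 0)*2 = -42*(-3) - 3*2 = 126 - 1*6 = 126 - 6 = 120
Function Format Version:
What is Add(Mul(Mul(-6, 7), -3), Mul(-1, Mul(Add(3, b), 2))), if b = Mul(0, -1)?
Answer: 120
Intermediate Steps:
b = 0
Add(Mul(Mul(-6, 7), -3), Mul(-1, Mul(Add(3, b), 2))) = Add(Mul(Mul(-6, 7), -3), Mul(-1, Mul(Add(3, 0), 2))) = Add(Mul(-42, -3), Mul(-1, Mul(3, 2))) = Add(126, Mul(-1, 6)) = Add(126, -6) = 120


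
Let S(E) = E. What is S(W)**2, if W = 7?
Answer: 49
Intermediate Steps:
S(W)**2 = 7**2 = 49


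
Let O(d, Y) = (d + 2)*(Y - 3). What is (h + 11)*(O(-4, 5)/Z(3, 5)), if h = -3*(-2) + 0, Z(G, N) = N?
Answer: -68/5 ≈ -13.600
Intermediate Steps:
h = 6 (h = 6 + 0 = 6)
O(d, Y) = (-3 + Y)*(2 + d) (O(d, Y) = (2 + d)*(-3 + Y) = (-3 + Y)*(2 + d))
(h + 11)*(O(-4, 5)/Z(3, 5)) = (6 + 11)*((-6 - 3*(-4) + 2*5 + 5*(-4))/5) = 17*((-6 + 12 + 10 - 20)*(⅕)) = 17*(-4*⅕) = 17*(-⅘) = -68/5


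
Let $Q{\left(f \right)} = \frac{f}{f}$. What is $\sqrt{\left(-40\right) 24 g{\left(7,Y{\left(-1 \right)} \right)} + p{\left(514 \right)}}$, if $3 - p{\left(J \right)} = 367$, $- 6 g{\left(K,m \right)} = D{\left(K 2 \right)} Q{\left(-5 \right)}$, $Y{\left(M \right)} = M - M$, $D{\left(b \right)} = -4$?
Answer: $2 i \sqrt{251} \approx 31.686 i$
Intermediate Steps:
$Y{\left(M \right)} = 0$
$Q{\left(f \right)} = 1$
$g{\left(K,m \right)} = \frac{2}{3}$ ($g{\left(K,m \right)} = - \frac{\left(-4\right) 1}{6} = \left(- \frac{1}{6}\right) \left(-4\right) = \frac{2}{3}$)
$p{\left(J \right)} = -364$ ($p{\left(J \right)} = 3 - 367 = -364$)
$\sqrt{\left(-40\right) 24 g{\left(7,Y{\left(-1 \right)} \right)} + p{\left(514 \right)}} = \sqrt{\left(-40\right) 24 \cdot \frac{2}{3} - 364} = \sqrt{\left(-960\right) \frac{2}{3} - 364} = \sqrt{-640 - 364} = \sqrt{-1004} = 2 i \sqrt{251}$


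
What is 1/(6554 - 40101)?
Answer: -1/33547 ≈ -2.9809e-5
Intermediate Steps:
1/(6554 - 40101) = 1/(-33547) = -1/33547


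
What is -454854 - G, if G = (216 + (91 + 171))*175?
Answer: -538504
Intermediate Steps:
G = 83650 (G = (216 + 262)*175 = 478*175 = 83650)
-454854 - G = -454854 - 1*83650 = -454854 - 83650 = -538504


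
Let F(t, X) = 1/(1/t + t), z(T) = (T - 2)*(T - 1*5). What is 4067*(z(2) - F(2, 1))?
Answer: -8134/5 ≈ -1626.8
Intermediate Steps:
z(T) = (-5 + T)*(-2 + T) (z(T) = (-2 + T)*(T - 5) = (-2 + T)*(-5 + T) = (-5 + T)*(-2 + T))
F(t, X) = 1/(t + 1/t)
4067*(z(2) - F(2, 1)) = 4067*((10 + 2**2 - 7*2) - 2/(1 + 2**2)) = 4067*((10 + 4 - 14) - 2/(1 + 4)) = 4067*(0 - 2/5) = 4067*(-2/5) = -8134/5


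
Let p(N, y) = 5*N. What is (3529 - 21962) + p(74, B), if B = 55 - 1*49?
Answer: -18063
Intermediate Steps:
B = 6 (B = 55 - 49 = 6)
(3529 - 21962) + p(74, B) = (3529 - 21962) + 5*74 = -18433 + 370 = -18063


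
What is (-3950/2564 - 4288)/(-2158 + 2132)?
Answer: 5499191/33332 ≈ 164.98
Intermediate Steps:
(-3950/2564 - 4288)/(-2158 + 2132) = (-3950*1/2564 - 4288)/(-26) = (-1975/1282 - 4288)*(-1/26) = -5499191/1282*(-1/26) = 5499191/33332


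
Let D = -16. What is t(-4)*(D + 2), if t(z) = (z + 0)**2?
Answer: -224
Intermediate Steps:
t(z) = z**2
t(-4)*(D + 2) = (-4)**2*(-16 + 2) = 16*(-14) = -224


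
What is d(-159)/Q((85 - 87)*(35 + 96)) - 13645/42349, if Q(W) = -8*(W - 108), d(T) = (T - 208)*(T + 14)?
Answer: 442642567/25070608 ≈ 17.656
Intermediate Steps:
d(T) = (-208 + T)*(14 + T)
Q(W) = 864 - 8*W (Q(W) = -8*(-108 + W) = 864 - 8*W)
d(-159)/Q((85 - 87)*(35 + 96)) - 13645/42349 = (-2912 + (-159)² - 194*(-159))/(864 - 8*(85 - 87)*(35 + 96)) - 13645/42349 = (-2912 + 25281 + 30846)/(864 - (-16)*131) - 13645*1/42349 = 53215/(864 - 8*(-262)) - 13645/42349 = 53215/(864 + 2096) - 13645/42349 = 53215/2960 - 13645/42349 = 53215*(1/2960) - 13645/42349 = 10643/592 - 13645/42349 = 442642567/25070608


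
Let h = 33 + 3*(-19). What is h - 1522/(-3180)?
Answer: -37399/1590 ≈ -23.521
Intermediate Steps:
h = -24 (h = 33 - 57 = -24)
h - 1522/(-3180) = -24 - 1522/(-3180) = -24 - 1522*(-1/3180) = -24 + 761/1590 = -37399/1590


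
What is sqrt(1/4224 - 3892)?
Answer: I*sqrt(1085027262)/528 ≈ 62.386*I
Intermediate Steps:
sqrt(1/4224 - 3892) = sqrt(-16439807/4224) = I*sqrt(1085027262)/528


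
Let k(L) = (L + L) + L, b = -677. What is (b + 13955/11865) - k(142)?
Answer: -2614628/2373 ≈ -1101.8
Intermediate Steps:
k(L) = 3*L (k(L) = 2*L + L = 3*L)
(b + 13955/11865) - k(142) = (-677 + 13955/11865) - 3*142 = (-677 + 13955*(1/11865)) - 1*426 = (-677 + 2791/2373) - 426 = -1603730/2373 - 426 = -2614628/2373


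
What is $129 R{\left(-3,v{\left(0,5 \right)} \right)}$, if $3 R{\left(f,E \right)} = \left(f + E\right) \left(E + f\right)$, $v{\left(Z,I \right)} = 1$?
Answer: $172$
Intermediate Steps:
$R{\left(f,E \right)} = \frac{\left(E + f\right)^{2}}{3}$ ($R{\left(f,E \right)} = \frac{\left(f + E\right) \left(E + f\right)}{3} = \frac{\left(E + f\right) \left(E + f\right)}{3} = \frac{\left(E + f\right)^{2}}{3}$)
$129 R{\left(-3,v{\left(0,5 \right)} \right)} = 129 \frac{\left(1 - 3\right)^{2}}{3} = 129 \frac{\left(-2\right)^{2}}{3} = 129 \cdot \frac{1}{3} \cdot 4 = 129 \cdot \frac{4}{3} = 172$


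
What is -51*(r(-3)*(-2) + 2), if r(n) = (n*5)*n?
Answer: 4488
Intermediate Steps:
r(n) = 5*n**2 (r(n) = (5*n)*n = 5*n**2)
-51*(r(-3)*(-2) + 2) = -51*((5*(-3)**2)*(-2) + 2) = -51*((5*9)*(-2) + 2) = -51*(45*(-2) + 2) = -51*(-90 + 2) = -51*(-88) = 4488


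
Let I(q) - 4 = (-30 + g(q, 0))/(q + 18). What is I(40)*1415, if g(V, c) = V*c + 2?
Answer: 144330/29 ≈ 4976.9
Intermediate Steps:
g(V, c) = 2 + V*c
I(q) = 4 - 28/(18 + q) (I(q) = 4 + (-30 + (2 + q*0))/(q + 18) = 4 + (-30 + (2 + 0))/(18 + q) = 4 + (-30 + 2)/(18 + q) = 4 - 28/(18 + q))
I(40)*1415 = (4*(11 + 40)/(18 + 40))*1415 = (4*51/58)*1415 = (4*(1/58)*51)*1415 = (102/29)*1415 = 144330/29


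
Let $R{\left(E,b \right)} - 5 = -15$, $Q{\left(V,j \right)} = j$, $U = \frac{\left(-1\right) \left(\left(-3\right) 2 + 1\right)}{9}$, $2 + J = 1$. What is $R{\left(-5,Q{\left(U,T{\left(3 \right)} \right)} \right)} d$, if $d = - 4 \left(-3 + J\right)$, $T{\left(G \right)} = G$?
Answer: $-160$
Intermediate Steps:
$J = -1$ ($J = -2 + 1 = -1$)
$U = \frac{5}{9}$ ($U = - (-6 + 1) \frac{1}{9} = \left(-1\right) \left(-5\right) \frac{1}{9} = 5 \cdot \frac{1}{9} = \frac{5}{9} \approx 0.55556$)
$R{\left(E,b \right)} = -10$ ($R{\left(E,b \right)} = 5 - 15 = -10$)
$d = 16$ ($d = - 4 \left(-3 - 1\right) = \left(-4\right) \left(-4\right) = 16$)
$R{\left(-5,Q{\left(U,T{\left(3 \right)} \right)} \right)} d = \left(-10\right) 16 = -160$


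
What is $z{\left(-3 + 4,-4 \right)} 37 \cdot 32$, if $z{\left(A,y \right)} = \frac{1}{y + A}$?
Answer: $- \frac{1184}{3} \approx -394.67$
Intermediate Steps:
$z{\left(A,y \right)} = \frac{1}{A + y}$
$z{\left(-3 + 4,-4 \right)} 37 \cdot 32 = \frac{1}{\left(-3 + 4\right) - 4} \cdot 37 \cdot 32 = \frac{1}{1 - 4} \cdot 37 \cdot 32 = \frac{1}{-3} \cdot 37 \cdot 32 = \left(- \frac{1}{3}\right) 37 \cdot 32 = \left(- \frac{37}{3}\right) 32 = - \frac{1184}{3}$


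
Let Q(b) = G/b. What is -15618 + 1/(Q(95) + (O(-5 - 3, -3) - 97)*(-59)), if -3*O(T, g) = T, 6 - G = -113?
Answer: -24779081211/1586572 ≈ -15618.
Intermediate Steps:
G = 119 (G = 6 - 1*(-113) = 6 + 113 = 119)
O(T, g) = -T/3
Q(b) = 119/b
-15618 + 1/(Q(95) + (O(-5 - 3, -3) - 97)*(-59)) = -15618 + 1/(119/95 + (-(-5 - 3)/3 - 97)*(-59)) = -15618 + 1/(119*(1/95) + (-⅓*(-8) - 97)*(-59)) = -15618 + 1/(119/95 + (8/3 - 97)*(-59)) = -15618 + 1/(119/95 - 283/3*(-59)) = -15618 + 1/(119/95 + 16697/3) = -15618 + 1/(1586572/285) = -15618 + 285/1586572 = -24779081211/1586572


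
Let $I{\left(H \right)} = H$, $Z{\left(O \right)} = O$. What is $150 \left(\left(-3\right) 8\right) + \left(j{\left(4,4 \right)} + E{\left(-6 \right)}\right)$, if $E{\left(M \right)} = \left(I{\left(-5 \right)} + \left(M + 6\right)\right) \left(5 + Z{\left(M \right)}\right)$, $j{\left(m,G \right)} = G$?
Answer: $-3591$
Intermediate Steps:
$E{\left(M \right)} = \left(1 + M\right) \left(5 + M\right)$ ($E{\left(M \right)} = \left(-5 + \left(M + 6\right)\right) \left(5 + M\right) = \left(-5 + \left(6 + M\right)\right) \left(5 + M\right) = \left(1 + M\right) \left(5 + M\right)$)
$150 \left(\left(-3\right) 8\right) + \left(j{\left(4,4 \right)} + E{\left(-6 \right)}\right) = 150 \left(\left(-3\right) 8\right) + \left(4 + \left(5 + \left(-6\right)^{2} + 6 \left(-6\right)\right)\right) = 150 \left(-24\right) + \left(4 + \left(5 + 36 - 36\right)\right) = -3600 + \left(4 + 5\right) = -3600 + 9 = -3591$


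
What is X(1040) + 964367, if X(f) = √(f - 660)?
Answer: 964367 + 2*√95 ≈ 9.6439e+5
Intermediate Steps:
X(f) = √(-660 + f)
X(1040) + 964367 = √(-660 + 1040) + 964367 = √380 + 964367 = 2*√95 + 964367 = 964367 + 2*√95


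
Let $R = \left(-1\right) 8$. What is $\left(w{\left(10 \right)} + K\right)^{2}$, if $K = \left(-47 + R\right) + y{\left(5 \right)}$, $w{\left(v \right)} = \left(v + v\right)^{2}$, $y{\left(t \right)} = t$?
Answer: $122500$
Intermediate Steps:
$R = -8$
$w{\left(v \right)} = 4 v^{2}$ ($w{\left(v \right)} = \left(2 v\right)^{2} = 4 v^{2}$)
$K = -50$ ($K = \left(-47 - 8\right) + 5 = -55 + 5 = -50$)
$\left(w{\left(10 \right)} + K\right)^{2} = \left(4 \cdot 10^{2} - 50\right)^{2} = \left(4 \cdot 100 - 50\right)^{2} = \left(400 - 50\right)^{2} = 350^{2} = 122500$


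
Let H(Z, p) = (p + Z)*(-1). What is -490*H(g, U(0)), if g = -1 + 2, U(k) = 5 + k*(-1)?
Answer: 2940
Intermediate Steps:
U(k) = 5 - k
g = 1
H(Z, p) = -Z - p (H(Z, p) = (Z + p)*(-1) = -Z - p)
-490*H(g, U(0)) = -490*(-1*1 - (5 - 1*0)) = -490*(-1 - (5 + 0)) = -490*(-1 - 1*5) = -490*(-1 - 5) = -490*(-6) = 2940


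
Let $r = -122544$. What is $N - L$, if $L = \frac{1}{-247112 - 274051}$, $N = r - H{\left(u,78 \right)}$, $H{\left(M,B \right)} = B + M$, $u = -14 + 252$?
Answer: $- \frac{64030086179}{521163} \approx -1.2286 \cdot 10^{5}$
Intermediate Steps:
$u = 238$
$N = -122860$ ($N = -122544 - \left(78 + 238\right) = -122544 - 316 = -122860$)
$L = - \frac{1}{521163}$ ($L = \frac{1}{-521163} = - \frac{1}{521163} \approx -1.9188 \cdot 10^{-6}$)
$N - L = -122860 - - \frac{1}{521163} = -122860 + \frac{1}{521163} = - \frac{64030086179}{521163}$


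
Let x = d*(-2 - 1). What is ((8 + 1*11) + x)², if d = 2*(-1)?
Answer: 625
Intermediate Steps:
d = -2
x = 6 (x = -2*(-2 - 1) = -2*(-3) = 6)
((8 + 1*11) + x)² = ((8 + 1*11) + 6)² = ((8 + 11) + 6)² = (19 + 6)² = 25² = 625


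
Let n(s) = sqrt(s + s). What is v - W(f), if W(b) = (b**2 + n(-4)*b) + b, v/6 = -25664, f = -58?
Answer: -157290 + 116*I*sqrt(2) ≈ -1.5729e+5 + 164.05*I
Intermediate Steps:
n(s) = sqrt(2)*sqrt(s) (n(s) = sqrt(2*s) = sqrt(2)*sqrt(s))
v = -153984 (v = 6*(-25664) = -153984)
W(b) = b + b**2 + 2*I*b*sqrt(2) (W(b) = (b**2 + (sqrt(2)*sqrt(-4))*b) + b = (b**2 + (sqrt(2)*(2*I))*b) + b = (b**2 + (2*I*sqrt(2))*b) + b = (b**2 + 2*I*b*sqrt(2)) + b = b + b**2 + 2*I*b*sqrt(2))
v - W(f) = -153984 - (-58)*(1 - 58 + 2*I*sqrt(2)) = -153984 - (-58)*(-57 + 2*I*sqrt(2)) = -153984 - (3306 - 116*I*sqrt(2)) = -153984 + (-3306 + 116*I*sqrt(2)) = -157290 + 116*I*sqrt(2)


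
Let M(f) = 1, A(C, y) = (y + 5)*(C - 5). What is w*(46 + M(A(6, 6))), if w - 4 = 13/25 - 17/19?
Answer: 80934/475 ≈ 170.39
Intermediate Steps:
A(C, y) = (-5 + C)*(5 + y) (A(C, y) = (5 + y)*(-5 + C) = (-5 + C)*(5 + y))
w = 1722/475 (w = 4 + (13/25 - 17/19) = 4 - 178/475 = 1722/475 ≈ 3.6253)
w*(46 + M(A(6, 6))) = 1722*(46 + 1)/475 = (1722/475)*47 = 80934/475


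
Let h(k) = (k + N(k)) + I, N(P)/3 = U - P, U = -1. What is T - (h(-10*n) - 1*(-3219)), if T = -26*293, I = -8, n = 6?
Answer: -10946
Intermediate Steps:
N(P) = -3 - 3*P (N(P) = 3*(-1 - P) = -3 - 3*P)
T = -7618
h(k) = -11 - 2*k (h(k) = (k + (-3 - 3*k)) - 8 = (-3 - 2*k) - 8 = -11 - 2*k)
T - (h(-10*n) - 1*(-3219)) = -7618 - ((-11 - (-20)*6) - 1*(-3219)) = -7618 - ((-11 - 2*(-60)) + 3219) = -7618 - ((-11 + 120) + 3219) = -7618 - (109 + 3219) = -7618 - 1*3328 = -7618 - 3328 = -10946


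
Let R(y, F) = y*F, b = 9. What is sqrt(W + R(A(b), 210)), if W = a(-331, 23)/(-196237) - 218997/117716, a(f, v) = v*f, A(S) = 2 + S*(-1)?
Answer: I*sqrt(196348669254523818982933)/11550117346 ≈ 38.364*I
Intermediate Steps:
A(S) = 2 - S
R(y, F) = F*y
a(f, v) = f*v
W = -42079142381/23100234692 (W = -331*23/(-196237) - 218997/117716 = -7613*(-1/196237) - 218997*1/117716 = 7613/196237 - 218997/117716 = -42079142381/23100234692 ≈ -1.8216)
sqrt(W + R(A(b), 210)) = sqrt(-42079142381/23100234692 + 210*(2 - 1*9)) = sqrt(-42079142381/23100234692 + 210*(2 - 9)) = sqrt(-42079142381/23100234692 + 210*(-7)) = sqrt(-42079142381/23100234692 - 1470) = sqrt(-33999424139621/23100234692) = I*sqrt(196348669254523818982933)/11550117346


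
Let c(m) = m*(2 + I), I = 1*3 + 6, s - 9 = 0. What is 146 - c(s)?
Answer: 47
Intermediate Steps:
s = 9 (s = 9 + 0 = 9)
I = 9 (I = 3 + 6 = 9)
c(m) = 11*m (c(m) = m*(2 + 9) = m*11 = 11*m)
146 - c(s) = 146 - 11*9 = 146 - 1*99 = 146 - 99 = 47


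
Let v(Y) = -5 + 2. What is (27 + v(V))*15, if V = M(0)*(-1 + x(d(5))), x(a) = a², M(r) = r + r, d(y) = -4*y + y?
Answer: 360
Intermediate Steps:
d(y) = -3*y
M(r) = 2*r
V = 0 (V = (2*0)*(-1 + (-3*5)²) = 0*(-1 + (-15)²) = 0*(-1 + 225) = 0*224 = 0)
v(Y) = -3
(27 + v(V))*15 = (27 - 3)*15 = 24*15 = 360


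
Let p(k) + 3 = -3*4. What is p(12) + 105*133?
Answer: 13950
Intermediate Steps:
p(k) = -15 (p(k) = -3 - 3*4 = -3 - 12 = -15)
p(12) + 105*133 = -15 + 105*133 = -15 + 13965 = 13950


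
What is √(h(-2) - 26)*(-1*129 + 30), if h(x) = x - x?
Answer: -99*I*√26 ≈ -504.8*I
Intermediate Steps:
h(x) = 0
√(h(-2) - 26)*(-1*129 + 30) = √(0 - 26)*(-1*129 + 30) = √(-26)*(-129 + 30) = (I*√26)*(-99) = -99*I*√26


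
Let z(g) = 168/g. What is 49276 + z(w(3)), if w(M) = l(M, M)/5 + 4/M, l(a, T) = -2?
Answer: 49456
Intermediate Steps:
w(M) = -⅖ + 4/M (w(M) = -2/5 + 4/M = -2*⅕ + 4/M = -⅖ + 4/M)
49276 + z(w(3)) = 49276 + 168/(-⅖ + 4/3) = 49276 + 168/(14/15) = 49276 + 168*(15/14) = 49276 + 180 = 49456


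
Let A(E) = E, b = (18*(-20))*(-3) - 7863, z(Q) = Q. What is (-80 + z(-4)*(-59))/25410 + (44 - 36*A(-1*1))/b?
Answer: -23206/4103715 ≈ -0.0056549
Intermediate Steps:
b = -6783 (b = -360*(-3) - 7863 = 1080 - 7863 = -6783)
(-80 + z(-4)*(-59))/25410 + (44 - 36*A(-1*1))/b = (-80 - 4*(-59))/25410 + (44 - (-36))/(-6783) = (-80 + 236)*(1/25410) + (44 - 36*(-1))*(-1/6783) = 156*(1/25410) + (44 + 36)*(-1/6783) = 26/4235 + 80*(-1/6783) = 26/4235 - 80/6783 = -23206/4103715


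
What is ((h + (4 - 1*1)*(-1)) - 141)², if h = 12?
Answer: 17424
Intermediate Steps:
((h + (4 - 1*1)*(-1)) - 141)² = ((12 + (4 - 1*1)*(-1)) - 141)² = ((12 + (4 - 1)*(-1)) - 141)² = ((12 + 3*(-1)) - 141)² = ((12 - 3) - 141)² = (9 - 141)² = (-132)² = 17424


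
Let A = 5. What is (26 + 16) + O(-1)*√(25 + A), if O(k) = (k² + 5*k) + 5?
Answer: 42 + √30 ≈ 47.477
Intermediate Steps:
O(k) = 5 + k² + 5*k
(26 + 16) + O(-1)*√(25 + A) = (26 + 16) + (5 + (-1)² + 5*(-1))*√(25 + 5) = 42 + (5 + 1 - 5)*√30 = 42 + 1*√30 = 42 + √30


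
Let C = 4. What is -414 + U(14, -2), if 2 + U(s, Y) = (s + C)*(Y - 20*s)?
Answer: -5492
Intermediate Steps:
U(s, Y) = -2 + (4 + s)*(Y - 20*s) (U(s, Y) = -2 + (s + 4)*(Y - 20*s) = -2 + (4 + s)*(Y - 20*s))
-414 + U(14, -2) = -414 + (-2 - 80*14 - 20*14² + 4*(-2) - 2*14) = -414 + (-2 - 1120 - 20*196 - 8 - 28) = -414 + (-2 - 1120 - 3920 - 8 - 28) = -414 - 5078 = -5492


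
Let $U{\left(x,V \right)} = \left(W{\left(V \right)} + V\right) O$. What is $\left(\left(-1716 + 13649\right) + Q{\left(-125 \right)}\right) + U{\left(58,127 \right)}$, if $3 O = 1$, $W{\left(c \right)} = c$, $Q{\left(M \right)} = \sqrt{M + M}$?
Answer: $\frac{36053}{3} + 5 i \sqrt{10} \approx 12018.0 + 15.811 i$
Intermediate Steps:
$Q{\left(M \right)} = \sqrt{2} \sqrt{M}$ ($Q{\left(M \right)} = \sqrt{2 M} = \sqrt{2} \sqrt{M}$)
$O = \frac{1}{3}$ ($O = \frac{1}{3} \cdot 1 = \frac{1}{3} \approx 0.33333$)
$U{\left(x,V \right)} = \frac{2 V}{3}$ ($U{\left(x,V \right)} = \left(V + V\right) \frac{1}{3} = 2 V \frac{1}{3} = \frac{2 V}{3}$)
$\left(\left(-1716 + 13649\right) + Q{\left(-125 \right)}\right) + U{\left(58,127 \right)} = \left(\left(-1716 + 13649\right) + \sqrt{2} \sqrt{-125}\right) + \frac{2}{3} \cdot 127 = \left(11933 + \sqrt{2} \cdot 5 i \sqrt{5}\right) + \frac{254}{3} = \left(11933 + 5 i \sqrt{10}\right) + \frac{254}{3} = \frac{36053}{3} + 5 i \sqrt{10}$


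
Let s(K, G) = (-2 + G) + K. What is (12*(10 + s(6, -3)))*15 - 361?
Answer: 1619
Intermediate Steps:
s(K, G) = -2 + G + K
(12*(10 + s(6, -3)))*15 - 361 = (12*(10 + (-2 - 3 + 6)))*15 - 361 = (12*(10 + 1))*15 - 361 = (12*11)*15 - 361 = 132*15 - 361 = 1980 - 361 = 1619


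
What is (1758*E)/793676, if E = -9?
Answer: -7911/396838 ≈ -0.019935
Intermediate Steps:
(1758*E)/793676 = (1758*(-9))/793676 = -15822*1/793676 = -7911/396838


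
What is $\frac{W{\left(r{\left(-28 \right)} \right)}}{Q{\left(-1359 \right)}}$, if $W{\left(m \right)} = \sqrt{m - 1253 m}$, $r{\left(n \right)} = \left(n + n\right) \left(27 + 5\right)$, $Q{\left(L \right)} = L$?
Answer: $- \frac{32 \sqrt{2191}}{1359} \approx -1.1022$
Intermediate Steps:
$r{\left(n \right)} = 64 n$ ($r{\left(n \right)} = 2 n 32 = 64 n$)
$W{\left(m \right)} = 2 \sqrt{313} \sqrt{- m}$ ($W{\left(m \right)} = \sqrt{m - 1253 m} = \sqrt{- 1252 m} = 2 \sqrt{313} \sqrt{- m}$)
$\frac{W{\left(r{\left(-28 \right)} \right)}}{Q{\left(-1359 \right)}} = \frac{2 \sqrt{313} \sqrt{- 64 \left(-28\right)}}{-1359} = 2 \sqrt{313} \sqrt{\left(-1\right) \left(-1792\right)} \left(- \frac{1}{1359}\right) = 2 \sqrt{313} \sqrt{1792} \left(- \frac{1}{1359}\right) = 2 \sqrt{313} \cdot 16 \sqrt{7} \left(- \frac{1}{1359}\right) = 32 \sqrt{2191} \left(- \frac{1}{1359}\right) = - \frac{32 \sqrt{2191}}{1359}$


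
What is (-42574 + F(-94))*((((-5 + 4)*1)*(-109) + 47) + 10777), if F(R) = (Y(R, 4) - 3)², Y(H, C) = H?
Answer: -362592945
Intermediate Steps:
F(R) = (-3 + R)² (F(R) = (R - 3)² = (-3 + R)²)
(-42574 + F(-94))*((((-5 + 4)*1)*(-109) + 47) + 10777) = (-42574 + (-3 - 94)²)*((((-5 + 4)*1)*(-109) + 47) + 10777) = (-42574 + (-97)²)*((-1*1*(-109) + 47) + 10777) = (-42574 + 9409)*((-1*(-109) + 47) + 10777) = -33165*((109 + 47) + 10777) = -33165*(156 + 10777) = -33165*10933 = -362592945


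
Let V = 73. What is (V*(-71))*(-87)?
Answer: 450921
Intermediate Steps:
(V*(-71))*(-87) = (73*(-71))*(-87) = -5183*(-87) = 450921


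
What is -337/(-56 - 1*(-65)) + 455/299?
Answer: -7436/207 ≈ -35.923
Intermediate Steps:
-337/(-56 - 1*(-65)) + 455/299 = -337/(-56 + 65) + 455*(1/299) = -337/9 + 35/23 = -7436/207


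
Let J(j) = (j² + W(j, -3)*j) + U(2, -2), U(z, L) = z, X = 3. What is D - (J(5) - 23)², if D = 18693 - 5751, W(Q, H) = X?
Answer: 12581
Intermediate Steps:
W(Q, H) = 3
J(j) = 2 + j² + 3*j (J(j) = (j² + 3*j) + 2 = 2 + j² + 3*j)
D = 12942
D - (J(5) - 23)² = 12942 - ((2 + 5² + 3*5) - 23)² = 12942 - ((2 + 25 + 15) - 23)² = 12942 - (42 - 23)² = 12942 - 1*19² = 12942 - 1*361 = 12942 - 361 = 12581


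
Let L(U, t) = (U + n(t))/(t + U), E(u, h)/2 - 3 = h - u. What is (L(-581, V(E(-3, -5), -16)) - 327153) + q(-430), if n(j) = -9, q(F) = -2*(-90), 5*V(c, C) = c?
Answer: -949199669/2903 ≈ -3.2697e+5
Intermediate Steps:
E(u, h) = 6 - 2*u + 2*h (E(u, h) = 6 + 2*(h - u) = 6 + (-2*u + 2*h) = 6 - 2*u + 2*h)
V(c, C) = c/5
q(F) = 180
L(U, t) = (-9 + U)/(U + t) (L(U, t) = (U - 9)/(t + U) = (-9 + U)/(U + t))
(L(-581, V(E(-3, -5), -16)) - 327153) + q(-430) = ((-9 - 581)/(-581 + (6 - 2*(-3) + 2*(-5))/5) - 327153) + 180 = (-590/(-581 + (6 + 6 - 10)/5) - 327153) + 180 = (-590/(-581 + (⅕)*2) - 327153) + 180 = (-590/(-581 + ⅖) - 327153) + 180 = (-590/(-2903/5) - 327153) + 180 = (-5/2903*(-590) - 327153) + 180 = (2950/2903 - 327153) + 180 = -949722209/2903 + 180 = -949199669/2903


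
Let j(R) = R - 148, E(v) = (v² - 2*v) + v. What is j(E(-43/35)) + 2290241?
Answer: 2805367279/1225 ≈ 2.2901e+6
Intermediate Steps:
E(v) = v² - v
j(R) = -148 + R
j(E(-43/35)) + 2290241 = (-148 + (-43/35)*(-1 - 43/35)) + 2290241 = (-148 + (-43*1/35)*(-1 - 43*1/35)) + 2290241 = (-148 - 43*(-1 - 43/35)/35) + 2290241 = (-148 - 43/35*(-78/35)) + 2290241 = (-148 + 3354/1225) + 2290241 = -177946/1225 + 2290241 = 2805367279/1225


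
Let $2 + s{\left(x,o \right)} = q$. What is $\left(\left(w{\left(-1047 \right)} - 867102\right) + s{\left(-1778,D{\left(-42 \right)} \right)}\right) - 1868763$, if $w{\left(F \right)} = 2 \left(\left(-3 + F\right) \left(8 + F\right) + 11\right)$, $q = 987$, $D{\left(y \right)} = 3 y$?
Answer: $-552958$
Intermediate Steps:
$w{\left(F \right)} = 22 + 2 \left(-3 + F\right) \left(8 + F\right)$ ($w{\left(F \right)} = 2 \left(11 + \left(-3 + F\right) \left(8 + F\right)\right) = 22 + 2 \left(-3 + F\right) \left(8 + F\right)$)
$s{\left(x,o \right)} = 985$ ($s{\left(x,o \right)} = -2 + 987 = 985$)
$\left(\left(w{\left(-1047 \right)} - 867102\right) + s{\left(-1778,D{\left(-42 \right)} \right)}\right) - 1868763 = \left(\left(\left(-26 + 2 \left(-1047\right)^{2} + 10 \left(-1047\right)\right) - 867102\right) + 985\right) - 1868763 = \left(\left(\left(-26 + 2 \cdot 1096209 - 10470\right) - 867102\right) + 985\right) - 1868763 = \left(\left(\left(-26 + 2192418 - 10470\right) - 867102\right) + 985\right) - 1868763 = \left(\left(2181922 - 867102\right) + 985\right) - 1868763 = \left(1314820 + 985\right) - 1868763 = 1315805 - 1868763 = -552958$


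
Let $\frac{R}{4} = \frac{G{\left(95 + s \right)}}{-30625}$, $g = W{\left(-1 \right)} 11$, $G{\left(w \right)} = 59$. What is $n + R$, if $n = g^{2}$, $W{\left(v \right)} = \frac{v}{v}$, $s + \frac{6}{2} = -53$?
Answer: $\frac{3705389}{30625} \approx 120.99$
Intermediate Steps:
$s = -56$ ($s = -3 - 53 = -56$)
$W{\left(v \right)} = 1$
$g = 11$ ($g = 1 \cdot 11 = 11$)
$R = - \frac{236}{30625}$ ($R = 4 \frac{59}{-30625} = 4 \cdot 59 \left(- \frac{1}{30625}\right) = 4 \left(- \frac{59}{30625}\right) = - \frac{236}{30625} \approx -0.0077061$)
$n = 121$ ($n = 11^{2} = 121$)
$n + R = 121 - \frac{236}{30625} = \frac{3705389}{30625}$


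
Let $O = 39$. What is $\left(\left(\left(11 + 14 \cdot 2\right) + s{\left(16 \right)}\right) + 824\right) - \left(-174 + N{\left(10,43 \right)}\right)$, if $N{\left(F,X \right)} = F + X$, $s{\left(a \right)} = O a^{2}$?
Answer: $10968$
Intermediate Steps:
$s{\left(a \right)} = 39 a^{2}$
$\left(\left(\left(11 + 14 \cdot 2\right) + s{\left(16 \right)}\right) + 824\right) - \left(-174 + N{\left(10,43 \right)}\right) = \left(\left(\left(11 + 14 \cdot 2\right) + 39 \cdot 16^{2}\right) + 824\right) - \left(-174 + \left(10 + 43\right)\right) = \left(\left(\left(11 + 28\right) + 39 \cdot 256\right) + 824\right) - \left(-174 + 53\right) = \left(\left(39 + 9984\right) + 824\right) - -121 = \left(10023 + 824\right) + 121 = 10847 + 121 = 10968$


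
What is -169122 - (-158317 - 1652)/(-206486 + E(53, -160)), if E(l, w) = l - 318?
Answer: -11655434197/68917 ≈ -1.6912e+5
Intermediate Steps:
E(l, w) = -318 + l
-169122 - (-158317 - 1652)/(-206486 + E(53, -160)) = -169122 - (-158317 - 1652)/(-206486 + (-318 + 53)) = -169122 - (-159969)/(-206486 - 265) = -169122 - (-159969)/(-206751) = -169122 - (-159969)*(-1)/206751 = -169122 - 1*53323/68917 = -169122 - 53323/68917 = -11655434197/68917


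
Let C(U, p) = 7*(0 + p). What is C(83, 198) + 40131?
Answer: 41517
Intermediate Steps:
C(U, p) = 7*p
C(83, 198) + 40131 = 7*198 + 40131 = 1386 + 40131 = 41517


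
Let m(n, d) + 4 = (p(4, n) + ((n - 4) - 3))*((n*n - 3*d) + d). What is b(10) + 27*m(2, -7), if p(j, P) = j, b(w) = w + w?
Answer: -574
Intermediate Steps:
b(w) = 2*w
m(n, d) = -4 + (-3 + n)*(n**2 - 2*d) (m(n, d) = -4 + (4 + ((n - 4) - 3))*((n*n - 3*d) + d) = -4 + (4 + ((-4 + n) - 3))*((n**2 - 3*d) + d) = -4 + (4 + (-7 + n))*(n**2 - 2*d) = -4 + (-3 + n)*(n**2 - 2*d))
b(10) + 27*m(2, -7) = 2*10 + 27*(-4 + 2**3 - 3*2**2 + 6*(-7) - 2*(-7)*2) = 20 + 27*(-4 + 8 - 3*4 - 42 + 28) = 20 + 27*(-4 + 8 - 12 - 42 + 28) = 20 + 27*(-22) = 20 - 594 = -574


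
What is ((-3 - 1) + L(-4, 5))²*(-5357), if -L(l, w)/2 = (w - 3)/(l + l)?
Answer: -262493/4 ≈ -65623.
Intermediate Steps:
L(l, w) = -(-3 + w)/l (L(l, w) = -2*(w - 3)/(l + l) = -2*(-3 + w)/(2*l) = -2*(-3 + w)*1/(2*l) = -(-3 + w)/l)
((-3 - 1) + L(-4, 5))²*(-5357) = ((-3 - 1) + (3 - 1*5)/(-4))²*(-5357) = (-4 - (3 - 5)/4)²*(-5357) = (-4 - ¼*(-2))²*(-5357) = (-4 + ½)²*(-5357) = (-7/2)²*(-5357) = (49/4)*(-5357) = -262493/4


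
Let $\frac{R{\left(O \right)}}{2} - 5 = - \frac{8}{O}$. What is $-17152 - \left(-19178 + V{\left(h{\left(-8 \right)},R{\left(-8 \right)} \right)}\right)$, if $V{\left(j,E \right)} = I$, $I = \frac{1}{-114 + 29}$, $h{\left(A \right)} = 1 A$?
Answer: $\frac{172211}{85} \approx 2026.0$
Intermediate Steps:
$h{\left(A \right)} = A$
$I = - \frac{1}{85}$ ($I = \frac{1}{-85} = - \frac{1}{85} \approx -0.011765$)
$R{\left(O \right)} = 10 - \frac{16}{O}$ ($R{\left(O \right)} = 10 + 2 \left(- \frac{8}{O}\right) = 10 - \frac{16}{O}$)
$V{\left(j,E \right)} = - \frac{1}{85}$
$-17152 - \left(-19178 + V{\left(h{\left(-8 \right)},R{\left(-8 \right)} \right)}\right) = -17152 + \left(19178 - - \frac{1}{85}\right) = -17152 + \left(19178 + \frac{1}{85}\right) = -17152 + \frac{1630131}{85} = \frac{172211}{85}$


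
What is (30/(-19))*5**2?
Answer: -750/19 ≈ -39.474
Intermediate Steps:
(30/(-19))*5**2 = (30*(-1/19))*25 = -30/19*25 = -750/19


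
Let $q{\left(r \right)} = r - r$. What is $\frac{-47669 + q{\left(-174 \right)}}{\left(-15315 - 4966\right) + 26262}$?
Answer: $- \frac{47669}{5981} \approx -7.9701$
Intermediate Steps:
$q{\left(r \right)} = 0$
$\frac{-47669 + q{\left(-174 \right)}}{\left(-15315 - 4966\right) + 26262} = \frac{-47669 + 0}{\left(-15315 - 4966\right) + 26262} = - \frac{47669}{\left(-15315 - 4966\right) + 26262} = - \frac{47669}{-20281 + 26262} = - \frac{47669}{5981}$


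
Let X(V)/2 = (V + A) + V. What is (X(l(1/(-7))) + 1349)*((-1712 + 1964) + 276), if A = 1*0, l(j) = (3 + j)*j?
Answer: 34859088/49 ≈ 7.1141e+5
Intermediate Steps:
l(j) = j*(3 + j)
A = 0
X(V) = 4*V (X(V) = 2*((V + 0) + V) = 2*(V + V) = 2*(2*V) = 4*V)
(X(l(1/(-7))) + 1349)*((-1712 + 1964) + 276) = (4*((3 + 1/(-7))/(-7)) + 1349)*((-1712 + 1964) + 276) = (4*(-(3 - 1/7)/7) + 1349)*(252 + 276) = (4*(-1/7*20/7) + 1349)*528 = (4*(-20/49) + 1349)*528 = (-80/49 + 1349)*528 = (66021/49)*528 = 34859088/49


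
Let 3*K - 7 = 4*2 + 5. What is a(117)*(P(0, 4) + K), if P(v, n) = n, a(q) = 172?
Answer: 5504/3 ≈ 1834.7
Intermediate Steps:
K = 20/3 (K = 7/3 + (4*2 + 5)/3 = 7/3 + (8 + 5)/3 = 7/3 + (1/3)*13 = 7/3 + 13/3 = 20/3 ≈ 6.6667)
a(117)*(P(0, 4) + K) = 172*(4 + 20/3) = 172*(32/3) = 5504/3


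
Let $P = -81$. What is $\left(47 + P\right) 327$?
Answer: $-11118$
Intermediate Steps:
$\left(47 + P\right) 327 = \left(47 - 81\right) 327 = \left(-34\right) 327 = -11118$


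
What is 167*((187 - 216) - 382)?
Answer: -68637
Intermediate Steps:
167*((187 - 216) - 382) = 167*(-29 - 382) = 167*(-411) = -68637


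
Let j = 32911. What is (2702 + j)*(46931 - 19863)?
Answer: 963972684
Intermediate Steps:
(2702 + j)*(46931 - 19863) = (2702 + 32911)*(46931 - 19863) = 35613*27068 = 963972684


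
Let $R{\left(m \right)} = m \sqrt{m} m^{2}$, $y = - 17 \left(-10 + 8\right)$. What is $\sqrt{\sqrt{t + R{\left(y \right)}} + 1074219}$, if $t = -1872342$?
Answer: $\sqrt{1074219 + i \sqrt{2} \sqrt{936171 - 19652 \sqrt{34}}} \approx 1036.4 + 0.618 i$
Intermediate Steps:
$y = 34$ ($y = \left(-17\right) \left(-2\right) = 34$)
$R{\left(m \right)} = m^{\frac{7}{2}}$ ($R{\left(m \right)} = m^{\frac{3}{2}} m^{2} = m^{\frac{7}{2}}$)
$\sqrt{\sqrt{t + R{\left(y \right)}} + 1074219} = \sqrt{\sqrt{-1872342 + 34^{\frac{7}{2}}} + 1074219} = \sqrt{\sqrt{-1872342 + 39304 \sqrt{34}} + 1074219} = \sqrt{1074219 + \sqrt{-1872342 + 39304 \sqrt{34}}}$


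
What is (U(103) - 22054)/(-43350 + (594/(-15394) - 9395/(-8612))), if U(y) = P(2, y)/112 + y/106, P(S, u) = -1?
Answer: 2169340974636389/4264203946071916 ≈ 0.50873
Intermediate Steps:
U(y) = -1/112 + y/106
(U(103) - 22054)/(-43350 + (594/(-15394) - 9395/(-8612))) = ((-1/112 + (1/106)*103) - 22054)/(-43350 + (594/(-15394) - 9395/(-8612))) = ((-1/112 + 103/106) - 22054)/(-43350 + (594*(-1/15394) - 9395*(-1/8612))) = (5715/5936 - 22054)/(-43350 + (-297/7697 + 9395/8612)) = -130906829/(5936*(-43350 + 69755551/66286564)) = -130906829/(5936*(-2873452793849/66286564)) = -130906829/5936*(-66286564/2873452793849) = 2169340974636389/4264203946071916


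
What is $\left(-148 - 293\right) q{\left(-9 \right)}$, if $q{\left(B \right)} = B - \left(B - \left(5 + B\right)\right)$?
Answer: $1764$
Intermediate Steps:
$q{\left(B \right)} = 5 + B$ ($q{\left(B \right)} = B - -5 = B + 5 = 5 + B$)
$\left(-148 - 293\right) q{\left(-9 \right)} = \left(-148 - 293\right) \left(5 - 9\right) = \left(-441\right) \left(-4\right) = 1764$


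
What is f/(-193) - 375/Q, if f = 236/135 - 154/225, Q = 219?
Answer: -16336789/9510075 ≈ -1.7178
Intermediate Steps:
f = 718/675 (f = 236*(1/135) - 154*1/225 = 236/135 - 154/225 = 718/675 ≈ 1.0637)
f/(-193) - 375/Q = (718/675)/(-193) - 375/219 = (718/675)*(-1/193) - 375*1/219 = -718/130275 - 125/73 = -16336789/9510075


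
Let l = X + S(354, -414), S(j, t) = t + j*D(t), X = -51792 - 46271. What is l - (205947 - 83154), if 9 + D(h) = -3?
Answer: -225518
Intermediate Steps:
D(h) = -12 (D(h) = -9 - 3 = -12)
X = -98063
S(j, t) = t - 12*j (S(j, t) = t + j*(-12) = t - 12*j)
l = -102725 (l = -98063 + (-414 - 12*354) = -98063 + (-414 - 4248) = -98063 - 4662 = -102725)
l - (205947 - 83154) = -102725 - (205947 - 83154) = -102725 - 1*122793 = -102725 - 122793 = -225518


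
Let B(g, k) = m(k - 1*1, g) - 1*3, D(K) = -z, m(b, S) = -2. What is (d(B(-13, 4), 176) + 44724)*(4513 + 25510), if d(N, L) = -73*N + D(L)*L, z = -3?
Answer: 1369559191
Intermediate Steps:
D(K) = 3 (D(K) = -1*(-3) = 3)
B(g, k) = -5 (B(g, k) = -2 - 1*3 = -2 - 3 = -5)
d(N, L) = -73*N + 3*L
(d(B(-13, 4), 176) + 44724)*(4513 + 25510) = ((-73*(-5) + 3*176) + 44724)*(4513 + 25510) = ((365 + 528) + 44724)*30023 = (893 + 44724)*30023 = 45617*30023 = 1369559191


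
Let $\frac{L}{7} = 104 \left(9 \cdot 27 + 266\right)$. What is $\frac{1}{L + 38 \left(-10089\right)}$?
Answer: $- \frac{1}{12830} \approx -7.7942 \cdot 10^{-5}$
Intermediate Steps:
$L = 370552$ ($L = 7 \cdot 104 \left(9 \cdot 27 + 266\right) = 7 \cdot 104 \left(243 + 266\right) = 7 \cdot 104 \cdot 509 = 7 \cdot 52936 = 370552$)
$\frac{1}{L + 38 \left(-10089\right)} = \frac{1}{370552 + 38 \left(-10089\right)} = \frac{1}{370552 - 383382} = \frac{1}{-12830} = - \frac{1}{12830}$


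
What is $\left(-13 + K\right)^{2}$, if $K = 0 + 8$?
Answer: $25$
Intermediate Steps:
$K = 8$
$\left(-13 + K\right)^{2} = \left(-13 + 8\right)^{2} = \left(-5\right)^{2} = 25$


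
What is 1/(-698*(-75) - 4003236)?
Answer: -1/3950886 ≈ -2.5311e-7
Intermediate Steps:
1/(-698*(-75) - 4003236) = 1/(52350 - 4003236) = 1/(-3950886) = -1/3950886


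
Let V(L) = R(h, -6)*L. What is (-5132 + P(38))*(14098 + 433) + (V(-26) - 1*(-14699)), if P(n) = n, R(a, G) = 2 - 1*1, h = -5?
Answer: -74006241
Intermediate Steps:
R(a, G) = 1 (R(a, G) = 2 - 1 = 1)
V(L) = L (V(L) = 1*L = L)
(-5132 + P(38))*(14098 + 433) + (V(-26) - 1*(-14699)) = (-5132 + 38)*(14098 + 433) + (-26 - 1*(-14699)) = -5094*14531 + (-26 + 14699) = -74020914 + 14673 = -74006241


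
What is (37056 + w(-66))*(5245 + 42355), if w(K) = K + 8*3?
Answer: 1761866400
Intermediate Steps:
w(K) = 24 + K (w(K) = K + 24 = 24 + K)
(37056 + w(-66))*(5245 + 42355) = (37056 + (24 - 66))*(5245 + 42355) = (37056 - 42)*47600 = 37014*47600 = 1761866400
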